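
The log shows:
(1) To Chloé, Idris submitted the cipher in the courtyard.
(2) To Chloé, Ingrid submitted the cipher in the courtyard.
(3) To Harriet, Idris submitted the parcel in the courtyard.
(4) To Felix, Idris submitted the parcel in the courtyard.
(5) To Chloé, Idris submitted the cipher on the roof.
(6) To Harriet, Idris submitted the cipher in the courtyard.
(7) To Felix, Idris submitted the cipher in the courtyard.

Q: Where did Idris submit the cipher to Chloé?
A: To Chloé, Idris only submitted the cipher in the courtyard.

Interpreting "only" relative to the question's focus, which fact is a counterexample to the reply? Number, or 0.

5

Answering "Where did ...?" puts focus on the setting — here, "in the courtyard".
So "only" ranges over settings; the rest (agent = Idris, thing = the cipher, recipient = Chloé) is presupposed.
Fact (5) shares the background with a different setting (on the roof) — counterexample.
(Fact (6) would refute a reading with focus on the recipient — but that is not what the question asks.)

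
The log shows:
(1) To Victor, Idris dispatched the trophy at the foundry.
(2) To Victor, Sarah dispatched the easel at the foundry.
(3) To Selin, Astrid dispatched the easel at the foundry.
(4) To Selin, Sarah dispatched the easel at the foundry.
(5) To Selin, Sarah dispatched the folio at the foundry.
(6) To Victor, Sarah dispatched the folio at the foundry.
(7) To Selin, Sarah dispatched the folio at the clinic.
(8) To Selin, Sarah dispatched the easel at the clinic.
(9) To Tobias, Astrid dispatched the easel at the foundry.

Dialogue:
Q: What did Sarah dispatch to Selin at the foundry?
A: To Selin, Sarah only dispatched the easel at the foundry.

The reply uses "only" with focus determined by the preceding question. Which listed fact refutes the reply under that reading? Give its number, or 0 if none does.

5

Answering "What did ...?" puts focus on the thing — here, "the easel".
So "only" ranges over things; the rest (Sarah as agent and Selin as recipient and at the foundry as setting) is presupposed.
Fact (5) shares the background with a different thing (the folio) — counterexample.
(Fact (8) would refute a reading with focus on the setting — but that is not what the question asks.)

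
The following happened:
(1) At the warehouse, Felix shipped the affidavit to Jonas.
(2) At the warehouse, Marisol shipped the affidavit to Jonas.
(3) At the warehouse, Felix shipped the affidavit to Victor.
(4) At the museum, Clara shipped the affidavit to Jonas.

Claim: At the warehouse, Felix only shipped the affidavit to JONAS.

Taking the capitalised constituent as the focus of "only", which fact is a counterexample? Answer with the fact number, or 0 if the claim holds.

The capitals mark "Jonas" as focus. So "only" rules out other recipients, with the rest (Felix as agent and the affidavit as thing and at the warehouse as setting) as background.
Fact (3) shares the background but differs in recipient (Victor) — a counterexample.

3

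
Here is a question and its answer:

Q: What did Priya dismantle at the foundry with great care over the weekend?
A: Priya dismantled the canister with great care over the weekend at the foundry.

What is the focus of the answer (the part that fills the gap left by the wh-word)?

The wh-word "what" asks about the direct object.
In the answer, "Priya", "at the foundry", "over the weekend" and "with great care" are given — repeated from the question.
The constituent filling the direct object gap is "the canister"; that is the focus and would carry nuclear stress.

the canister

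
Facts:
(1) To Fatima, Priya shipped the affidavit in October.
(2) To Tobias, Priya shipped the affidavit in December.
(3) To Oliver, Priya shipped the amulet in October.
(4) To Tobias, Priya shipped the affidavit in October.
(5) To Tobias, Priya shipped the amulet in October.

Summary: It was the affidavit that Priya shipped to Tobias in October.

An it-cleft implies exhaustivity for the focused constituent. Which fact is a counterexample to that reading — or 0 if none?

5

The cleft puts "the affidavit" in focus and presupposes the open proposition with Priya as agent and Tobias as recipient and in October as setting.
Exhaustivity: the affidavit is the only thing satisfying that background.
But fact (5) also has Priya as agent and Tobias as recipient and in October as setting, with thing = the amulet — so the exhaustive reading fails.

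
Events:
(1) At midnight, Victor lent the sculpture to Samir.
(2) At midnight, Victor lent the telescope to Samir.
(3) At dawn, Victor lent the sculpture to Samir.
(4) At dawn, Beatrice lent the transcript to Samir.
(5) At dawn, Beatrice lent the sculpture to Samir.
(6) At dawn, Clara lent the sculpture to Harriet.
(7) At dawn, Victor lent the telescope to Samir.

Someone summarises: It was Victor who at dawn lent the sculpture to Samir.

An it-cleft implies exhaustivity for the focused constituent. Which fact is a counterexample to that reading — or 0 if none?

5

The cleft puts "Victor" in focus and presupposes the open proposition with same thing, recipient, setting (the sculpture / Samir / at dawn).
The exhaustive reading says no other agent fits that background.
Fact (5) shares the background but with agent = Beatrice; exhaustivity is violated.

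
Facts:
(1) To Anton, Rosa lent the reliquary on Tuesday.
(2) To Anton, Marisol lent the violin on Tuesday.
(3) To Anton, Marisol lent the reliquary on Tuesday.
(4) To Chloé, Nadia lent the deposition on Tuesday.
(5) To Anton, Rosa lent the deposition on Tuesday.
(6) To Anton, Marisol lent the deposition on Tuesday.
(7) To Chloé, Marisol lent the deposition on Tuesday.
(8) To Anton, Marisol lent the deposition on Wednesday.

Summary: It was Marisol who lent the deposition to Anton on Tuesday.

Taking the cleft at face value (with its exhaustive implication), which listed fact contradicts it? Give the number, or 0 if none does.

The cleft puts "Marisol" in focus and presupposes the open proposition with the deposition as thing and Anton as recipient and on Tuesday as setting.
The exhaustive reading says no other agent fits that background.
Fact (5) shares the background but with agent = Rosa; exhaustivity is violated.

5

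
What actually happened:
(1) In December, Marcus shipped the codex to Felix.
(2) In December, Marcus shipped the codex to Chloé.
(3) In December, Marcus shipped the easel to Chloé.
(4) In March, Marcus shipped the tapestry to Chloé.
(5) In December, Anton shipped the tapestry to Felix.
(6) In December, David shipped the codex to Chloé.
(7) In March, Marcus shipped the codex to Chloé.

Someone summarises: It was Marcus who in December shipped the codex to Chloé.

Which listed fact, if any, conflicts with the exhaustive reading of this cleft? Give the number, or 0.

Focus of the cleft: "Marcus" (the agent). Presupposed background: same thing, recipient, setting (the codex / Chloé / in December).
Exhaustivity: Marcus is the only agent satisfying that background.
But fact (6) also has same thing, recipient, setting (the codex / Chloé / in December), with agent = David — so the exhaustive reading fails.

6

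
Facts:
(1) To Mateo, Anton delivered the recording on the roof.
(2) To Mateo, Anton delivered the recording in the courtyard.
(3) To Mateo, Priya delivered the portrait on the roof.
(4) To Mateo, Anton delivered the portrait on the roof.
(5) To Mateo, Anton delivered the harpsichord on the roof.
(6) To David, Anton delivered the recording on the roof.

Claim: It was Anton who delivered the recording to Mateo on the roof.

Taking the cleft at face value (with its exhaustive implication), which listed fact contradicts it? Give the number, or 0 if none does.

Focus of the cleft: "Anton" (the agent). Presupposed background: the recording as thing and Mateo as recipient and on the roof as setting.
The exhaustive reading says no other agent fits that background.
No listed fact matches the background with a different agent. Exhaustivity holds.

0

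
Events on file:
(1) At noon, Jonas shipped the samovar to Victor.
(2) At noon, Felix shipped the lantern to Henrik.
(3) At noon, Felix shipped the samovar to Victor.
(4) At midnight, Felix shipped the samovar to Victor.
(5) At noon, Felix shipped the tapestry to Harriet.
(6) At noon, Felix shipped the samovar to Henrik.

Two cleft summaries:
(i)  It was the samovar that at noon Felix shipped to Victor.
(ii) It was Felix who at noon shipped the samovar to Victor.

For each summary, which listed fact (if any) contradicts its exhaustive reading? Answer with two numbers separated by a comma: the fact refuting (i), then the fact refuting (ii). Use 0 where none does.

(i): focus "the samovar". No fact shares same agent, recipient, setting (Felix / Victor / at noon) with a different thing. 0.
(ii): focus "Felix". Looking for same thing, recipient, setting (the samovar / Victor / at noon) with some other agent — fact (1) has Jonas there. Refuted.

0, 1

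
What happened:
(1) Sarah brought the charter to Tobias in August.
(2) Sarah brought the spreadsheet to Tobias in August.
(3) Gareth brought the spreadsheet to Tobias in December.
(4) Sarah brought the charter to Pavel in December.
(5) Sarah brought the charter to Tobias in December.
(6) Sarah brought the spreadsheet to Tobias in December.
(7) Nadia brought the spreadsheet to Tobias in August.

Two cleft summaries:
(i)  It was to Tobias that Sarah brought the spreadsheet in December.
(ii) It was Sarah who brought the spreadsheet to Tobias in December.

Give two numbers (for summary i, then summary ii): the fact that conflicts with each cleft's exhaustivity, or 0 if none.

0, 3

Summary (i) focuses "Tobias" (the recipient); background Sarah as agent and the spreadsheet as thing and in December as setting. No fact matches that background with a different recipient, so 0.
Summary (ii) focuses "Sarah" (the agent); background the spreadsheet as thing and Tobias as recipient and in December as setting. Fact (3) matches that background with agent = Gareth — refutes (ii).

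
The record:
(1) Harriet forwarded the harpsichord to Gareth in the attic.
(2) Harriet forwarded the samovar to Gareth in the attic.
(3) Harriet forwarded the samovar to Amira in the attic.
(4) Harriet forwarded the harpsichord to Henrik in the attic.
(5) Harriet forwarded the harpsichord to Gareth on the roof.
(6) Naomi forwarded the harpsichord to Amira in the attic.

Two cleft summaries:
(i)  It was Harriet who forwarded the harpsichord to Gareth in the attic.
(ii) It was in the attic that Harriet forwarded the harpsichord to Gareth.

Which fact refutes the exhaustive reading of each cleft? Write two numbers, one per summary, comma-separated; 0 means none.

(i): focus "Harriet". No fact shares the harpsichord as thing and Gareth as recipient and in the attic as setting with a different agent. 0.
(ii): focus "in the attic". Looking for Harriet as agent and the harpsichord as thing and Gareth as recipient with some other setting — fact (5) has on the roof there. Refuted.

0, 5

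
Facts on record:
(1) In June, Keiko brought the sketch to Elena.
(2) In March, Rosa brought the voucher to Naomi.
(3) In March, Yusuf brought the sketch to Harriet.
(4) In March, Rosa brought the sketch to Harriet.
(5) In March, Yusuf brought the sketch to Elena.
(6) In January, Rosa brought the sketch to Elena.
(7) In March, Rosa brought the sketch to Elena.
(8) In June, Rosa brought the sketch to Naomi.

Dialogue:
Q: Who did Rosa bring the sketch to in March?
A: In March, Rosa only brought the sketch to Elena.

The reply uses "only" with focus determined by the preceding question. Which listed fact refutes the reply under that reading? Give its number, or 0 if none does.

The question "Who did ... to ...?" targets the recipient, so in the reply the focus falls on "Elena".
So "only" ranges over recipients; the rest (Rosa as agent and the sketch as thing and in March as setting) is presupposed.
Fact (4) shares the background with a different recipient (Harriet) — counterexample.
(Fact (6) would refute a reading with focus on the setting — but that is not what the question asks.)

4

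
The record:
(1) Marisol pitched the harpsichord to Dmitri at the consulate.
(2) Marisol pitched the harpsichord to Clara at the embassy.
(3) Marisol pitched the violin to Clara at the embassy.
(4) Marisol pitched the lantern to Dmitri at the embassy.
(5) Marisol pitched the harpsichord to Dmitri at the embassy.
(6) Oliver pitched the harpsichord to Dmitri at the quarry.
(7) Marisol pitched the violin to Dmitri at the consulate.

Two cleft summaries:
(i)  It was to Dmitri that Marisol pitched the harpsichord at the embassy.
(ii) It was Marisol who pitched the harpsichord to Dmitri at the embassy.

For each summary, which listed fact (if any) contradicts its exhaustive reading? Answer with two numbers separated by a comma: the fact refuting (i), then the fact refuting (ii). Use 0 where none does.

2, 0

Summary (i) focuses "Dmitri" (the recipient); background agent = Marisol, thing = the harpsichord, setting = at the embassy. Fact (2) matches that background with recipient = Clara — refutes (i).
Summary (ii) focuses "Marisol" (the agent); background thing = the harpsichord, recipient = Dmitri, setting = at the embassy. No fact matches that background with a different agent, so 0.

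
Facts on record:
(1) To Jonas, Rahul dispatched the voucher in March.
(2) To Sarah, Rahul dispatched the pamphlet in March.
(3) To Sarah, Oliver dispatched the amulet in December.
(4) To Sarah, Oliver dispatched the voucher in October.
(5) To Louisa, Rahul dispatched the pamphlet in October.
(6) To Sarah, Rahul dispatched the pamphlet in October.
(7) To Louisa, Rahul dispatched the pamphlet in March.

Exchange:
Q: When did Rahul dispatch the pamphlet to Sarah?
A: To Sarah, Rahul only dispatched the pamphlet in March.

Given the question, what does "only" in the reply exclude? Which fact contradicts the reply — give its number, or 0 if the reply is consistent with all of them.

6

Answering "When did ...?" puts focus on the setting — here, "in March".
So "only" ranges over settings; the rest (agent = Rahul, thing = the pamphlet, recipient = Sarah) is presupposed.
Fact (6) keeps agent = Rahul, thing = the pamphlet, recipient = Sarah but has setting = in October; that refutes the reply.
(Fact (7) would refute a reading with focus on the recipient — but that is not what the question asks.)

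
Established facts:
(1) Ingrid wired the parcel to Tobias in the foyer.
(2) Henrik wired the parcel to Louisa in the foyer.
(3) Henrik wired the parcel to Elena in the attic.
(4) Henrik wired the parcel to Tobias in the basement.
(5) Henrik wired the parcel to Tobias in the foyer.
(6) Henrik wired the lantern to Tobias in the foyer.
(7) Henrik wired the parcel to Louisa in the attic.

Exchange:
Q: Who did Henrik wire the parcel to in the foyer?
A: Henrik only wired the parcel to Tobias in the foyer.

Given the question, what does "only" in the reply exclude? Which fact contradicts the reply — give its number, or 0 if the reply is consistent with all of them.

Answering "Who did ... to ...?" puts focus on the recipient — here, "Tobias".
"Only" then excludes alternative recipients while the background — agent = Henrik, thing = the parcel, setting = in the foyer — is held fixed.
Fact (2) keeps agent = Henrik, thing = the parcel, setting = in the foyer but has recipient = Louisa; that refutes the reply.
(Fact (4) would refute a reading with focus on the setting — but that is not what the question asks.)

2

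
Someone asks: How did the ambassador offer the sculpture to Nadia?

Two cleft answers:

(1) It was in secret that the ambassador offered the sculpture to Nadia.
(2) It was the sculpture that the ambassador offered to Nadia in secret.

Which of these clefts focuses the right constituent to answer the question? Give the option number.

1

The question word "how" targets the manner.
Option (1) clefts "in secret" — that matches what the question asks about.
Option (2) clefts "the sculpture" — the direct object, not what was asked.
So the congruent reply is (1).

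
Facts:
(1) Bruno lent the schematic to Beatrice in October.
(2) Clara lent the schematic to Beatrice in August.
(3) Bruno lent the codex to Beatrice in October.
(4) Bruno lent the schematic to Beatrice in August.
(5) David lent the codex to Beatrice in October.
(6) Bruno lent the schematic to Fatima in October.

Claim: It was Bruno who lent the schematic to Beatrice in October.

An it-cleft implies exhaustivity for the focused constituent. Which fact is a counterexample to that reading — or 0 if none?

0

The cleft puts "Bruno" in focus and presupposes the open proposition with the schematic as thing and Beatrice as recipient and in October as setting.
The exhaustive reading says no other agent fits that background.
Every other fact differs from the presupposition on some backgrounded slot, so none challenges the exhaustivity.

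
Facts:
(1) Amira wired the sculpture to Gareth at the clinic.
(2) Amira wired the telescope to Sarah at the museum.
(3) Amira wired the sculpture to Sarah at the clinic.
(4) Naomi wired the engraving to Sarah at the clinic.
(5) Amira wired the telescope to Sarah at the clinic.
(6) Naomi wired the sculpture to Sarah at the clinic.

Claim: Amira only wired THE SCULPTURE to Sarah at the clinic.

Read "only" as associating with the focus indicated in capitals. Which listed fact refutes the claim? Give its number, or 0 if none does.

5

The capitals mark "the sculpture" as focus. So "only" rules out other things, with the rest (agent = Amira, recipient = Sarah, setting = at the clinic) as background.
Fact (5) shares the background but differs in thing (the telescope) — a counterexample.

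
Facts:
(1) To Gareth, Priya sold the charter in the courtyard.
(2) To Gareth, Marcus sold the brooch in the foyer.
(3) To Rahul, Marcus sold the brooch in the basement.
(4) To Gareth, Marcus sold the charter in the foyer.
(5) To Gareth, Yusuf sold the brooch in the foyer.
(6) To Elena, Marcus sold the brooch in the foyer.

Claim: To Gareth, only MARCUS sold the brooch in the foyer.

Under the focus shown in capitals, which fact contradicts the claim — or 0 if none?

5

Focus (in capitals) is "Marcus" — the agent. "Only" excludes alternative agents while holding fixed same thing, recipient, setting (the brooch / Gareth / in the foyer).
Fact (5) shares the background but differs in agent (Yusuf) — a counterexample.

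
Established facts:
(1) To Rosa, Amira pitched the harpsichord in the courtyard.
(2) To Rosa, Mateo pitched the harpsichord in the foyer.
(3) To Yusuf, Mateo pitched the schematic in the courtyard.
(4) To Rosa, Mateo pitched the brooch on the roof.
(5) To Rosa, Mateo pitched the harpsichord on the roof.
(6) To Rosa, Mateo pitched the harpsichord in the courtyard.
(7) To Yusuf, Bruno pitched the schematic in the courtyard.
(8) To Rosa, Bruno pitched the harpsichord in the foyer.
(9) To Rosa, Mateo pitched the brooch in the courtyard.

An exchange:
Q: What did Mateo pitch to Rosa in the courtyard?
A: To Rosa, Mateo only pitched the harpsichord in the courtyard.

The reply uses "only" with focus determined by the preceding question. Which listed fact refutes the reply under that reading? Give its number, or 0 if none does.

The question "What did ...?" targets the thing, so in the reply the focus falls on "the harpsichord".
So "only" ranges over things; the rest (agent = Mateo, recipient = Rosa, setting = in the courtyard) is presupposed.
Fact (9) keeps agent = Mateo, recipient = Rosa, setting = in the courtyard but has thing = the brooch; that refutes the reply.
(Fact (2) would refute a reading with focus on the setting — but that is not what the question asks.)

9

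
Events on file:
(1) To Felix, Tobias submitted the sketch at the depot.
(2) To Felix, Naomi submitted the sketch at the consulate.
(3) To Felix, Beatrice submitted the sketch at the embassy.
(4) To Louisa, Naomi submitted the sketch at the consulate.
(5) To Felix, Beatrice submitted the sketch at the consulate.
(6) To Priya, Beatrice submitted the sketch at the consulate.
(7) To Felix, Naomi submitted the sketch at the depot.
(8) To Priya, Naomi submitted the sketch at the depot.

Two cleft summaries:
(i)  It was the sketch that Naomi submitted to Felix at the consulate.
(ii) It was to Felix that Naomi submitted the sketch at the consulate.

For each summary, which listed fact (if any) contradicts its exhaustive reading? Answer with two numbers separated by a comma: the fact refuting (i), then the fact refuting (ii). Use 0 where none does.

0, 4

Summary (i) focuses "the sketch" (the thing); background agent = Naomi, recipient = Felix, setting = at the consulate. No fact matches that background with a different thing, so 0.
Summary (ii) focuses "Felix" (the recipient); background agent = Naomi, thing = the sketch, setting = at the consulate. Fact (4) matches that background with recipient = Louisa — refutes (ii).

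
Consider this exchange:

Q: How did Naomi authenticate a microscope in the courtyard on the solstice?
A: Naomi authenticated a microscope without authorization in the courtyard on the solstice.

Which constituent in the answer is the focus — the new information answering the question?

without authorization

The wh-word "how" asks about the manner.
In the answer, "Naomi", "a microscope", "on the solstice" and "in the courtyard" are given — repeated from the question.
The constituent filling the manner gap is "without authorization"; that is the focus and would carry nuclear stress.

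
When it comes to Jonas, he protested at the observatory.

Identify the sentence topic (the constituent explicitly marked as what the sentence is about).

Jonas

The construction explicitly marks "Jonas" as what the sentence is about — the topic.
The remainder of the clause is the comment (what is said about the topic).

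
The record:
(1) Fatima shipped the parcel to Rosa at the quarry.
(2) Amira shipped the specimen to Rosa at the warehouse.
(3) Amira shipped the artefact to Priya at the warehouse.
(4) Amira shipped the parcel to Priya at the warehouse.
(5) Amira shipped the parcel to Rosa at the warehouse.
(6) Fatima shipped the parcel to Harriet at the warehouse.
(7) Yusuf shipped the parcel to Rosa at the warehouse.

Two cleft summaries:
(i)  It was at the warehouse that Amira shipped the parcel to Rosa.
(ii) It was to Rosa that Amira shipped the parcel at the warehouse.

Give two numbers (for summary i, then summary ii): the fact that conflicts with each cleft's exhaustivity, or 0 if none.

0, 4

(i): focus "at the warehouse". No fact shares same agent, thing, recipient (Amira / the parcel / Rosa) with a different setting. 0.
(ii): focus "Rosa". Looking for same agent, thing, setting (Amira / the parcel / at the warehouse) with some other recipient — fact (4) has Priya there. Refuted.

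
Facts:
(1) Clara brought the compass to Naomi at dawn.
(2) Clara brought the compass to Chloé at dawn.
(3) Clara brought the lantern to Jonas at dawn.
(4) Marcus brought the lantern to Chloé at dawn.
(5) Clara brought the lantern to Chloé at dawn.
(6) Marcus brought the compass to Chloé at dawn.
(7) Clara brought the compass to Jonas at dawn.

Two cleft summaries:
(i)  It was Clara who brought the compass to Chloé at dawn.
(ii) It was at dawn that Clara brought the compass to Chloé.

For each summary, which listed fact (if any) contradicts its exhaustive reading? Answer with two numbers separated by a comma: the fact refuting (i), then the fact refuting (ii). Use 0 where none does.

Summary (i) focuses "Clara" (the agent); background thing = the compass, recipient = Chloé, setting = at dawn. Fact (6) matches that background with agent = Marcus — refutes (i).
Summary (ii) focuses "at dawn" (the setting); background agent = Clara, thing = the compass, recipient = Chloé. No fact matches that background with a different setting, so 0.

6, 0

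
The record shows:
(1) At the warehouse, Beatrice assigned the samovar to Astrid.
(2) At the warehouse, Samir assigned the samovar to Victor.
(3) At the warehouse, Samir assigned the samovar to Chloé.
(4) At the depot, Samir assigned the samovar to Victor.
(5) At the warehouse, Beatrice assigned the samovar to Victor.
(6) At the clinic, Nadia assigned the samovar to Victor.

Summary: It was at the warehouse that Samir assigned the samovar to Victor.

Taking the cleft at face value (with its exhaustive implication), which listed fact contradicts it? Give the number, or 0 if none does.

4

The cleft puts "at the warehouse" in focus and presupposes the open proposition with agent = Samir, thing = the samovar, recipient = Victor.
The exhaustive reading says no other setting fits that background.
Fact (4) shares the background but with setting = at the depot; exhaustivity is violated.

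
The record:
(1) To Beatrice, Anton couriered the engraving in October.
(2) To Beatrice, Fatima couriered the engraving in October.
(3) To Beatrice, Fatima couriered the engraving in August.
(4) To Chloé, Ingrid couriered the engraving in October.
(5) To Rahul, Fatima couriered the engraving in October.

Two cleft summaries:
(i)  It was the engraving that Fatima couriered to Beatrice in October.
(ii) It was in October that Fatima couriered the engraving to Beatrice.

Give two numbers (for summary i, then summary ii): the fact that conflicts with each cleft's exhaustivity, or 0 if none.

Summary (i) focuses "the engraving" (the thing); background agent = Fatima, recipient = Beatrice, setting = in October. No fact matches that background with a different thing, so 0.
Summary (ii) focuses "in October" (the setting); background agent = Fatima, thing = the engraving, recipient = Beatrice. Fact (3) matches that background with setting = in August — refutes (ii).

0, 3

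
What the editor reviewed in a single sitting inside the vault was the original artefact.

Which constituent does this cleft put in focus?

the original artefact

In a pseudo-cleft "What ... was X", the post-copular constituent X is the focus.
Here the focus is "the original artefact". The backgrounded (presupposed) material includes "the editor", "inside the vault" and "in a single sitting".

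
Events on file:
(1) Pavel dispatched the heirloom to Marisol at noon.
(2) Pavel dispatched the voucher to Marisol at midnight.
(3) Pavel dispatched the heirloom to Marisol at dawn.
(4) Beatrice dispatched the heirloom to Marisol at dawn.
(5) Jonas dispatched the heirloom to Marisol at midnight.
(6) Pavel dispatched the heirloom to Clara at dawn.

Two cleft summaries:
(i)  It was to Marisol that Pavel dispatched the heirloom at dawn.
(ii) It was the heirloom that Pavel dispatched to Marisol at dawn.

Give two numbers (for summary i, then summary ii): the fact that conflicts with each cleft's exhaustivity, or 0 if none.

6, 0

Summary (i) focuses "Marisol" (the recipient); background Pavel as agent and the heirloom as thing and at dawn as setting. Fact (6) matches that background with recipient = Clara — refutes (i).
Summary (ii) focuses "the heirloom" (the thing); background Pavel as agent and Marisol as recipient and at dawn as setting. No fact matches that background with a different thing, so 0.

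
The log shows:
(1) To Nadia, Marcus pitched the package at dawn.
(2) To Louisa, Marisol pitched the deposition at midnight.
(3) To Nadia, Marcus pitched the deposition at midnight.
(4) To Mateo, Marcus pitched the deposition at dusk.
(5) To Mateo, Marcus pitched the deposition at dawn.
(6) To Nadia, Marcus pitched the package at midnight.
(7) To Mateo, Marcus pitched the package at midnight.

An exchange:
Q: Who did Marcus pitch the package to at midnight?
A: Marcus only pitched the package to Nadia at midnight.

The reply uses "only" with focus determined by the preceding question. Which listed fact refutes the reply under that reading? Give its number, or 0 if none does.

7

The question "Who did ... to ...?" targets the recipient, so in the reply the focus falls on "Nadia".
"Only" then excludes alternative recipients while the background — agent = Marcus, thing = the package, setting = at midnight — is held fixed.
Fact (7) keeps agent = Marcus, thing = the package, setting = at midnight but has recipient = Mateo; that refutes the reply.
(Fact (1) would refute a reading with focus on the setting — but that is not what the question asks.)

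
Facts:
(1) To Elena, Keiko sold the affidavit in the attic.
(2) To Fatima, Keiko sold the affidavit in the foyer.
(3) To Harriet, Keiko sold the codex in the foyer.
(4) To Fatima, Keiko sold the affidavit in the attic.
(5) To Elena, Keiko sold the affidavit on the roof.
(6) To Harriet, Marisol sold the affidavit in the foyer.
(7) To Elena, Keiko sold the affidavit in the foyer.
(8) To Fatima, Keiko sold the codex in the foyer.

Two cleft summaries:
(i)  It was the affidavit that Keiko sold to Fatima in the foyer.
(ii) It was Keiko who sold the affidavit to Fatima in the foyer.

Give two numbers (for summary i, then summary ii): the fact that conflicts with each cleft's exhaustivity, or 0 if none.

8, 0

Summary (i) focuses "the affidavit" (the thing); background Keiko as agent and Fatima as recipient and in the foyer as setting. Fact (8) matches that background with thing = the codex — refutes (i).
Summary (ii) focuses "Keiko" (the agent); background the affidavit as thing and Fatima as recipient and in the foyer as setting. No fact matches that background with a different agent, so 0.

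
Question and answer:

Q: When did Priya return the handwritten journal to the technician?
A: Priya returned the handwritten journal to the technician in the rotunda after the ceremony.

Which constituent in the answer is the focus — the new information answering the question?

The wh-word "when" asks about the time.
In the answer, "Priya", "the handwritten journal" and "to the technician" are given — repeated from the question.
"in the rotunda" is also new, but it specifies the location, which is not what the question asks about — so it is not the focus.
The constituent filling the time gap is "after the ceremony"; that is the focus.

after the ceremony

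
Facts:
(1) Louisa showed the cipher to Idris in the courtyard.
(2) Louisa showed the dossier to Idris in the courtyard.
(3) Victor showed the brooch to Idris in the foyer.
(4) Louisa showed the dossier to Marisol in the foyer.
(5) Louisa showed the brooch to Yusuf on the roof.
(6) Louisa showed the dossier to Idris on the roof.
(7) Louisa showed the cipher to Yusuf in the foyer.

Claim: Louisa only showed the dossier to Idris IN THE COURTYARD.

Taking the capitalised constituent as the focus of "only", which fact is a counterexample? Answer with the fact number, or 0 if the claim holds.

The capitals mark "in the courtyard" as focus. So "only" rules out other settings, with the rest (agent = Louisa, thing = the dossier, recipient = Idris) as background.
Fact (6) shares the background but differs in setting (on the roof) — a counterexample.

6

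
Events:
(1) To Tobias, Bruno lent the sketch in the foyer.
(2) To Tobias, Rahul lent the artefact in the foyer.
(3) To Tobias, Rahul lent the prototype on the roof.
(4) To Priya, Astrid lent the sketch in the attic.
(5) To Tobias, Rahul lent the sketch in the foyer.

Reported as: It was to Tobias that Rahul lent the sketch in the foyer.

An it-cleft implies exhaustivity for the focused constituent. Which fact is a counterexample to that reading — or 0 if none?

The cleft puts "Tobias" in focus and presupposes the open proposition with Rahul as agent and the sketch as thing and in the foyer as setting.
Exhaustivity: Tobias is the only recipient satisfying that background.
Every other fact differs from the presupposition on some backgrounded slot, so none challenges the exhaustivity.

0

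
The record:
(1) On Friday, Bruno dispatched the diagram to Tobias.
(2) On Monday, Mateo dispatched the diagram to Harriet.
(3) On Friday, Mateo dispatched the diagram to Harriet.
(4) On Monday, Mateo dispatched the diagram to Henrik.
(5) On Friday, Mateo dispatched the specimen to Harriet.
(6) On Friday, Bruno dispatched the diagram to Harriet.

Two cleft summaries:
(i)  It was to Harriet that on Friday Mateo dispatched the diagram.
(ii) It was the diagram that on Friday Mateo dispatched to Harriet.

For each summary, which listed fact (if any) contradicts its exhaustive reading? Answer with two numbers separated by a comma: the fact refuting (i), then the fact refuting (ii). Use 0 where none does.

0, 5

Summary (i) focuses "Harriet" (the recipient); background agent = Mateo, thing = the diagram, setting = on Friday. No fact matches that background with a different recipient, so 0.
Summary (ii) focuses "the diagram" (the thing); background agent = Mateo, recipient = Harriet, setting = on Friday. Fact (5) matches that background with thing = the specimen — refutes (ii).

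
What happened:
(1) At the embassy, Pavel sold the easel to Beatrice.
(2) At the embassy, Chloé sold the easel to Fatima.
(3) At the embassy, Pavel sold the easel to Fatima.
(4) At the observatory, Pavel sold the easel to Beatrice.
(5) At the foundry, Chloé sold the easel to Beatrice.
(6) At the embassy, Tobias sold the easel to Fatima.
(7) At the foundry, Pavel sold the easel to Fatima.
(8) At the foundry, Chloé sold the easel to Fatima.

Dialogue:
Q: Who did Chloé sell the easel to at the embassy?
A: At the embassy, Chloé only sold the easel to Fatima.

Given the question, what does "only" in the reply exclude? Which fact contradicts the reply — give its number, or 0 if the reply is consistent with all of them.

0

The question "Who did ... to ...?" targets the recipient, so in the reply the focus falls on "Fatima".
"Only" then excludes alternative recipients while the background — Chloé as agent and the easel as thing and at the embassy as setting — is held fixed.
No listed fact shares that background with another recipient. Nothing contradicts the reply.
(Fact (8) would refute a reading with focus on the setting — but that is not what the question asks.)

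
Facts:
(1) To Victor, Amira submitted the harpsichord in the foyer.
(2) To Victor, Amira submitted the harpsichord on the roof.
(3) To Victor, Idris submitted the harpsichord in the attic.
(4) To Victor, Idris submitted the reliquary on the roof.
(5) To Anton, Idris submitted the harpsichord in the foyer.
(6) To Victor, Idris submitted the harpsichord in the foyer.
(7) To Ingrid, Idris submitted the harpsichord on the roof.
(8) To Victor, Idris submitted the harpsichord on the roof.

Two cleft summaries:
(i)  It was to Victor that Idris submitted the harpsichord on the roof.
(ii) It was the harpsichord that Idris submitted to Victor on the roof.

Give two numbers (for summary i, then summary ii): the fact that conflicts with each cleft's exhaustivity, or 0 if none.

7, 4

Summary (i) focuses "Victor" (the recipient); background same agent, thing, setting (Idris / the harpsichord / on the roof). Fact (7) matches that background with recipient = Ingrid — refutes (i).
Summary (ii) focuses "the harpsichord" (the thing); background same agent, recipient, setting (Idris / Victor / on the roof). Fact (4) matches that background with thing = the reliquary — refutes (ii).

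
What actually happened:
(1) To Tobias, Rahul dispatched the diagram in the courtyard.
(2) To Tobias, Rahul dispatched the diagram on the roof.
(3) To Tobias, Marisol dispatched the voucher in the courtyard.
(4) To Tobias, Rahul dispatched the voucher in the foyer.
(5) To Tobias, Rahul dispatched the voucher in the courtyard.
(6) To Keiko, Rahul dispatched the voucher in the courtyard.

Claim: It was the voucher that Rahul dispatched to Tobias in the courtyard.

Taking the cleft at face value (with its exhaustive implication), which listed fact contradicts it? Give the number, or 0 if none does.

The cleft puts "the voucher" in focus and presupposes the open proposition with agent = Rahul, recipient = Tobias, setting = in the courtyard.
The exhaustive reading says no other thing fits that background.
But fact (1) also has agent = Rahul, recipient = Tobias, setting = in the courtyard, with thing = the diagram — so the exhaustive reading fails.

1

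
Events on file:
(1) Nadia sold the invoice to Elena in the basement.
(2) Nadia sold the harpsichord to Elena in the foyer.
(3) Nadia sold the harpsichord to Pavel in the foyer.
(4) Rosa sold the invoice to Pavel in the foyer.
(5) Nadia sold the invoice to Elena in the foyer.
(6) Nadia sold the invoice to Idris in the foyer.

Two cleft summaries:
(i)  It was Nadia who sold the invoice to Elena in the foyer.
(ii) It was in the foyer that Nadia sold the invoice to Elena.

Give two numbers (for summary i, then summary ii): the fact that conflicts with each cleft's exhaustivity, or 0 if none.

0, 1

(i): focus "Nadia". No fact shares same thing, recipient, setting (the invoice / Elena / in the foyer) with a different agent. 0.
(ii): focus "in the foyer". Looking for same agent, thing, recipient (Nadia / the invoice / Elena) with some other setting — fact (1) has in the basement there. Refuted.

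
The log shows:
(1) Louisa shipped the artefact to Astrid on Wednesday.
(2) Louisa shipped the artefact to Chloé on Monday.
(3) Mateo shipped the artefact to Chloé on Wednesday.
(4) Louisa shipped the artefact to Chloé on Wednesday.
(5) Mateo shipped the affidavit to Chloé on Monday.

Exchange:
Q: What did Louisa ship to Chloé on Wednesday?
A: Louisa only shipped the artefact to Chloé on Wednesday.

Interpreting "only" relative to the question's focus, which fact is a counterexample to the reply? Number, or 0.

0

The question "What did ...?" targets the thing, so in the reply the focus falls on "the artefact".
So "only" ranges over things; the rest (same agent, recipient, setting (Louisa / Chloé / on Wednesday)) is presupposed.
No listed fact shares that background with another thing. Nothing contradicts the reply.
(Fact (1) would refute a reading with focus on the recipient — but that is not what the question asks.)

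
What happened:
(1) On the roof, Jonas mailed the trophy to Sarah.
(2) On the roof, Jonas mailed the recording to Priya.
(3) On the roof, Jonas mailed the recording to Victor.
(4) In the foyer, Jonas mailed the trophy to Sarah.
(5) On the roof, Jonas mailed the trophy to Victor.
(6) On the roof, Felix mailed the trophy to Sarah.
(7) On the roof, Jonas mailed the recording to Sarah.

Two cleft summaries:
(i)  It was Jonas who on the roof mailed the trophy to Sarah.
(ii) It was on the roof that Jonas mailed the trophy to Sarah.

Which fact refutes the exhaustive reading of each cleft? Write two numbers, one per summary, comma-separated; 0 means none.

(i): focus "Jonas". Looking for the trophy as thing and Sarah as recipient and on the roof as setting with some other agent — fact (6) has Felix there. Refuted.
(ii): focus "on the roof". Looking for Jonas as agent and the trophy as thing and Sarah as recipient with some other setting — fact (4) has in the foyer there. Refuted.

6, 4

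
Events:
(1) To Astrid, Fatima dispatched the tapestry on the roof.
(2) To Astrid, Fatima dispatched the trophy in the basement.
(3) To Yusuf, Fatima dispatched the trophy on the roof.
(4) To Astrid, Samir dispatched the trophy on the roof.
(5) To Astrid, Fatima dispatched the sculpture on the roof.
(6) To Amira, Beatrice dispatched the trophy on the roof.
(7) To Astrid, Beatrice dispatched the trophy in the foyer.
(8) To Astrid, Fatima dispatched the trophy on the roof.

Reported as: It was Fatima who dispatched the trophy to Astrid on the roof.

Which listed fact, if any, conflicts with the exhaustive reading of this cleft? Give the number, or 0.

Focus of the cleft: "Fatima" (the agent). Presupposed background: the trophy as thing and Astrid as recipient and on the roof as setting.
The exhaustive reading says no other agent fits that background.
Fact (4) shares the background but with agent = Samir; exhaustivity is violated.

4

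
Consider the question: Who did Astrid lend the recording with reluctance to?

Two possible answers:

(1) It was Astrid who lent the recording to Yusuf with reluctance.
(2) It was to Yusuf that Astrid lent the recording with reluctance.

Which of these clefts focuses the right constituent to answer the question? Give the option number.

The question word "who" targets the recipient.
Option (1) clefts "Astrid" — the subject (agent), not what was asked.
Option (2) clefts "to Yusuf" — that matches what the question asks about.
So the congruent reply is (2).

2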